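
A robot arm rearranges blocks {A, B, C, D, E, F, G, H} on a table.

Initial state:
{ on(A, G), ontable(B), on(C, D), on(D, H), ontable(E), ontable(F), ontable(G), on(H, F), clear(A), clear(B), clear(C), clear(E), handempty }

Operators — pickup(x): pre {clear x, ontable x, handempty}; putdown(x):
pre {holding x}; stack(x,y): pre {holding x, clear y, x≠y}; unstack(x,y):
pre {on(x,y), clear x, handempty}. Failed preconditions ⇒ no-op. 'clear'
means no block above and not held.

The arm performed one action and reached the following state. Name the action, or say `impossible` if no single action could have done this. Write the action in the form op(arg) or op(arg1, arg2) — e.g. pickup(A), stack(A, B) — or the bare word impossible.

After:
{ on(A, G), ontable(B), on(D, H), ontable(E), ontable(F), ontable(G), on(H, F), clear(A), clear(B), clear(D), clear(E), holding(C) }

unstack(C, D)

target: towers=[B; E; F/H/D; G/A] holding=C
     unstack(A, G) → towers=[B; E; F/H/D/C; G] holding=A
         pickup(E) → towers=[B; F/H/D/C; G/A] holding=E
         pickup(B) → towers=[E; F/H/D/C; G/A] holding=B
     unstack(C, D) → towers=[B; E; F/H/D; G/A] holding=C  ← match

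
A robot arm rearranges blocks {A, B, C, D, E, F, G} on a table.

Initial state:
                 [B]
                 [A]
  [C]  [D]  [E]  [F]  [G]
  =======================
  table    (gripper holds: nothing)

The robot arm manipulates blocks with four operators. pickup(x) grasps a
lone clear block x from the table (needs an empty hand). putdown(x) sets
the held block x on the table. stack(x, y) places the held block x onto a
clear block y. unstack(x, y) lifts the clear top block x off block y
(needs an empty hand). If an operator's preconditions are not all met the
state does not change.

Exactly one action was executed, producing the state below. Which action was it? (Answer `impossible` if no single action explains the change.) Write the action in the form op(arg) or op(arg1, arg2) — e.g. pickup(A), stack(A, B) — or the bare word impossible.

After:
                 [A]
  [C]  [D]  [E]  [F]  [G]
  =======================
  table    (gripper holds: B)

target: towers=[C; D; E; F/A; G] holding=B
     unstack(B, A) → towers=[C; D; E; F/A; G] holding=B  ← match
         pickup(G) → towers=[C; D; E; F/A/B] holding=G
         pickup(D) → towers=[C; E; F/A/B; G] holding=D
         pickup(E) → towers=[C; D; F/A/B; G] holding=E
         pickup(C) → towers=[D; E; F/A/B; G] holding=C

unstack(B, A)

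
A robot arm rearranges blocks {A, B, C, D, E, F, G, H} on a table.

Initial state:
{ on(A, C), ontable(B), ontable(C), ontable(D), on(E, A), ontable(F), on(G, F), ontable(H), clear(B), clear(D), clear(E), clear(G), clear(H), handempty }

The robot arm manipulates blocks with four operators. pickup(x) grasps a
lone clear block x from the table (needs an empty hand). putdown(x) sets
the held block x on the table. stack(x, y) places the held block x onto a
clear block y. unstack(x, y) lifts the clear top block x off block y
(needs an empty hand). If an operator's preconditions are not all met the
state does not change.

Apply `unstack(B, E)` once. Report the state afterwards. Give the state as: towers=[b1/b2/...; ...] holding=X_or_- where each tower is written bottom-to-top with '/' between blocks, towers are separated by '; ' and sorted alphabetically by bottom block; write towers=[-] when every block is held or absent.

towers=[B; C/A/E; D; F/G; H] holding=-

before: towers=[B; C/A/E; D; F/G; H] holding=-
pre[unstack(B, E)]: on(B,E) fail, clear(B) ok, handempty ok
on(B,E) unmet → unstack(B, E) is a no-op
after:  towers=[B; C/A/E; D; F/G; H] holding=-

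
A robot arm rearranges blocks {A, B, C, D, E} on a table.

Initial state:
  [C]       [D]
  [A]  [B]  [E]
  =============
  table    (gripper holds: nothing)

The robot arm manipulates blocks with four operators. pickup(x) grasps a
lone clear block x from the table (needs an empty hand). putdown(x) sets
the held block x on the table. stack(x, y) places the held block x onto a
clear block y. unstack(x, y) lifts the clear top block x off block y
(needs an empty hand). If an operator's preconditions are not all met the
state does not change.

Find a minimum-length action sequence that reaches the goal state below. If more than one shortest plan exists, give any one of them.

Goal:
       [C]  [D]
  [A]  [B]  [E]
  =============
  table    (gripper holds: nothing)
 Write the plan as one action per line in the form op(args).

unstack(C, A)
stack(C, B)

step 1 (unstack(C, A)): towers=[A; B; E/D] holding=C
step 2 (stack(C, B)): towers=[A; B/C; E/D] holding=-
goal check: towers=[A; B/C; E/D] holding=- — reached (length 2, optimal by BFS)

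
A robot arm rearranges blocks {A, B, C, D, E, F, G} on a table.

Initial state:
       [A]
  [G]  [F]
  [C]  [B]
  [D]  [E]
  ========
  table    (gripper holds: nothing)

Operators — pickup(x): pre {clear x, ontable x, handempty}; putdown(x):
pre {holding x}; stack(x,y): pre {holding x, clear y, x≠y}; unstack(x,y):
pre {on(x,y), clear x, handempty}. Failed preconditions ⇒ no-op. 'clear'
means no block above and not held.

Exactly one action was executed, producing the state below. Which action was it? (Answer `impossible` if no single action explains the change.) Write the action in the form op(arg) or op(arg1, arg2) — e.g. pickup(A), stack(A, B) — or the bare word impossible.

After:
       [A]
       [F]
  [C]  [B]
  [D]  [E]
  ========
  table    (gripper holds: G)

target: towers=[D/C; E/B/F/A] holding=G
     unstack(G, C) → towers=[D/C; E/B/F/A] holding=G  ← match
     unstack(A, F) → towers=[D/C/G; E/B/F] holding=A

unstack(G, C)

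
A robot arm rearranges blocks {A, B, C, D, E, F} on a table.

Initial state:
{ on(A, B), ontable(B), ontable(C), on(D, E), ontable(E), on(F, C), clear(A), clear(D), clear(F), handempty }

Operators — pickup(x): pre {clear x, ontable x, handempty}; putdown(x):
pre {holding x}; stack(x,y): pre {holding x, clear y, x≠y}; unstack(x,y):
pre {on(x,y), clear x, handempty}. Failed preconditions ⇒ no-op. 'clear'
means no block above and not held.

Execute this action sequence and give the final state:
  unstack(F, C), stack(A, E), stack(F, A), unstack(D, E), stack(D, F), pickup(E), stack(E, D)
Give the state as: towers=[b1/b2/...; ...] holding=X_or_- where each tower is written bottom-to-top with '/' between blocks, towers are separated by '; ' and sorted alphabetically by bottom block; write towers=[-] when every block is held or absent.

towers=[B/A/F/D/E; C] holding=-

step 1 (unstack(F, C)): towers=[B/A; C; E/D] holding=F
step 2 (stack(A, E)) [no-op]: towers=[B/A; C; E/D] holding=F
step 3 (stack(F, A)): towers=[B/A/F; C; E/D] holding=-
step 4 (unstack(D, E)): towers=[B/A/F; C; E] holding=D
step 5 (stack(D, F)): towers=[B/A/F/D; C; E] holding=-
step 6 (pickup(E)): towers=[B/A/F/D; C] holding=E
step 7 (stack(E, D)): towers=[B/A/F/D/E; C] holding=-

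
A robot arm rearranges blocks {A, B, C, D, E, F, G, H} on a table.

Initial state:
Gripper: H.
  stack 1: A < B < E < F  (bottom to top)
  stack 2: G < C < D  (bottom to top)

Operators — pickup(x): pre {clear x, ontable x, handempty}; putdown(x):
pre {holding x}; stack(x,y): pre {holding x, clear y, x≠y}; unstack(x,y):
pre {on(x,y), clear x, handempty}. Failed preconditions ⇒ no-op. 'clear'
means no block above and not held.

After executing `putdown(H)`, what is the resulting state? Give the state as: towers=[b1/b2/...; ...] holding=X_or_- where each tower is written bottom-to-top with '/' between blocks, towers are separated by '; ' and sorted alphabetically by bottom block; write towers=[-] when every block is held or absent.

before: towers=[A/B/E/F; G/C/D] holding=H
pre[putdown(H)]: holding(H) ✓
all met → apply putdown(H)
after:  towers=[A/B/E/F; G/C/D; H] holding=-

towers=[A/B/E/F; G/C/D; H] holding=-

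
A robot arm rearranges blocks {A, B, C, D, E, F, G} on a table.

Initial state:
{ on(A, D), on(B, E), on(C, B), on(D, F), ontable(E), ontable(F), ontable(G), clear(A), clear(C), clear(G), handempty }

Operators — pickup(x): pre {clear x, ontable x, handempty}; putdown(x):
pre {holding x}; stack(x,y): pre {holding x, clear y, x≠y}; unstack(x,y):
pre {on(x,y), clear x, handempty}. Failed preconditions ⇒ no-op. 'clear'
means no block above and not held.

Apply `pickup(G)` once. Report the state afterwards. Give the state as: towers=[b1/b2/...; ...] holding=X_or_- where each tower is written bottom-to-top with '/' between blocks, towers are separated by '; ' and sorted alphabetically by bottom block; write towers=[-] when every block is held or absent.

before: towers=[E/B/C; F/D/A; G] holding=-
pre[pickup(G)]: clear(G) ok, ontable(G) ok, handempty ok
all met → apply pickup(G)
after:  towers=[E/B/C; F/D/A] holding=G

towers=[E/B/C; F/D/A] holding=G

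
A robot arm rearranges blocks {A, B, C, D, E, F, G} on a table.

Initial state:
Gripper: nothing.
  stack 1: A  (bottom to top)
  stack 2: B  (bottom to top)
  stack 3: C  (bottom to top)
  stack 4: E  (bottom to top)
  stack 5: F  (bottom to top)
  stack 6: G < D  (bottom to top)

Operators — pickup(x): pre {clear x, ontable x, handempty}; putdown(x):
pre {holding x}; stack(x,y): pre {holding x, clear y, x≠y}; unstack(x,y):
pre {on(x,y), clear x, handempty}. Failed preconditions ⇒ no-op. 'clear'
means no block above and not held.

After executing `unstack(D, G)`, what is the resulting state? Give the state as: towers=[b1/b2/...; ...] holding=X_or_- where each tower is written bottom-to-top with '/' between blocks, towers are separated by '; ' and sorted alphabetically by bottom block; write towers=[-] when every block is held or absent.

towers=[A; B; C; E; F; G] holding=D

before: towers=[A; B; C; E; F; G/D] holding=-
pre[unstack(D, G)]: on(D,G) ok, clear(D) ok, handempty ok
all met → apply unstack(D, G)
after:  towers=[A; B; C; E; F; G] holding=D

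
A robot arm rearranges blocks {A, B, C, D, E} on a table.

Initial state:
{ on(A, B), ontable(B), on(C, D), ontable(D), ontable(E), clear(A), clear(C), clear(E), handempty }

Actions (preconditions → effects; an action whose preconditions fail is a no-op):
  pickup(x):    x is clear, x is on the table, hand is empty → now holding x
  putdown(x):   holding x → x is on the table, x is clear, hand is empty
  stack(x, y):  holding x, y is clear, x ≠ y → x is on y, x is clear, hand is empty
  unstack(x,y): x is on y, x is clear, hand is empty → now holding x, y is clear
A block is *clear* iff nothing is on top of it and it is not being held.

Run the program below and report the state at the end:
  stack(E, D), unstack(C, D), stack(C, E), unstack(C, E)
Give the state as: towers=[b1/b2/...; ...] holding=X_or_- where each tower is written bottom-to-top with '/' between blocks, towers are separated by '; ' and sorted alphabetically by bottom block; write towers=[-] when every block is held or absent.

towers=[B/A; D; E] holding=C

step 1 (stack(E, D)) [no-op]: towers=[B/A; D/C; E] holding=-
step 2 (unstack(C, D)): towers=[B/A; D; E] holding=C
step 3 (stack(C, E)): towers=[B/A; D; E/C] holding=-
step 4 (unstack(C, E)): towers=[B/A; D; E] holding=C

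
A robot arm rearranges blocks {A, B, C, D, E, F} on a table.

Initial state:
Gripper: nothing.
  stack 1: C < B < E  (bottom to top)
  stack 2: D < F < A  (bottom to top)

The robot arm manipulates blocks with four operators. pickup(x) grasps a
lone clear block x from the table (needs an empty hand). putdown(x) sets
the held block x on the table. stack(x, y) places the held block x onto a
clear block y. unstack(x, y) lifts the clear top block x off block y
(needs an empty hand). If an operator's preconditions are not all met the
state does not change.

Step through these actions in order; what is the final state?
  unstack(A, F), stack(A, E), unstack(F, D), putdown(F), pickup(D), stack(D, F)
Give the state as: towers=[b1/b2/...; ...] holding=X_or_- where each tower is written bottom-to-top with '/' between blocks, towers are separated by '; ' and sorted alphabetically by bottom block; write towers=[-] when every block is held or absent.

towers=[C/B/E/A; F/D] holding=-

step 1 (unstack(A, F)): towers=[C/B/E; D/F] holding=A
step 2 (stack(A, E)): towers=[C/B/E/A; D/F] holding=-
step 3 (unstack(F, D)): towers=[C/B/E/A; D] holding=F
step 4 (putdown(F)): towers=[C/B/E/A; D; F] holding=-
step 5 (pickup(D)): towers=[C/B/E/A; F] holding=D
step 6 (stack(D, F)): towers=[C/B/E/A; F/D] holding=-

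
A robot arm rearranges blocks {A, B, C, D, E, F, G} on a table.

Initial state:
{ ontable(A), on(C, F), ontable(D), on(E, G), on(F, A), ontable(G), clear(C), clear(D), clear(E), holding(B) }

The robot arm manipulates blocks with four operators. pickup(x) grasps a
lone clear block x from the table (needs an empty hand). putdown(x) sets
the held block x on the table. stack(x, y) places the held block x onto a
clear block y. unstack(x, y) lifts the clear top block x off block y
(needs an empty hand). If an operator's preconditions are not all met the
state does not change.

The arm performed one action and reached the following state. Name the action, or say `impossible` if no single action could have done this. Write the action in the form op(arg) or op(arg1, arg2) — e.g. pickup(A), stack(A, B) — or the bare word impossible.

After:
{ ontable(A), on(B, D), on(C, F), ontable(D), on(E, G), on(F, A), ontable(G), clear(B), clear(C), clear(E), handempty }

target: towers=[A/F/C; D/B; G/E] holding=-
        putdown(B) → towers=[A/F/C; B; D; G/E] holding=-
       stack(B, D) → towers=[A/F/C; D/B; G/E] holding=-  ← match
       stack(B, E) → towers=[A/F/C; D; G/E/B] holding=-
       stack(B, C) → towers=[A/F/C/B; D; G/E] holding=-

stack(B, D)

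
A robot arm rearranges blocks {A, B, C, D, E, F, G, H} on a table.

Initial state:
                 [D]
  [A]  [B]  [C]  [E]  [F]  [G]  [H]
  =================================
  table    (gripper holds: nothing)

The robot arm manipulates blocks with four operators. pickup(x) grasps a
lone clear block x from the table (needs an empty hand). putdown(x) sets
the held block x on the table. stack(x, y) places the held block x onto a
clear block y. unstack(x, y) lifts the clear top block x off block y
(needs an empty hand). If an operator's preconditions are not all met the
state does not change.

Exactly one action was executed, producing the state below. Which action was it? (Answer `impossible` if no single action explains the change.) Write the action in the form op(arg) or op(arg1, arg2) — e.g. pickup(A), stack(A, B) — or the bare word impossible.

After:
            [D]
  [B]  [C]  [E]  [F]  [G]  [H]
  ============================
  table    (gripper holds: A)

pickup(A)

target: towers=[B; C; E/D; F; G; H] holding=A
         pickup(G) → towers=[A; B; C; E/D; F; H] holding=G
         pickup(A) → towers=[B; C; E/D; F; G; H] holding=A  ← match
         pickup(H) → towers=[A; B; C; E/D; F; G] holding=H
         pickup(B) → towers=[A; C; E/D; F; G; H] holding=B
         pickup(F) → towers=[A; B; C; E/D; G; H] holding=F
     unstack(D, E) → towers=[A; B; C; E; F; G; H] holding=D
         pickup(C) → towers=[A; B; E/D; F; G; H] holding=C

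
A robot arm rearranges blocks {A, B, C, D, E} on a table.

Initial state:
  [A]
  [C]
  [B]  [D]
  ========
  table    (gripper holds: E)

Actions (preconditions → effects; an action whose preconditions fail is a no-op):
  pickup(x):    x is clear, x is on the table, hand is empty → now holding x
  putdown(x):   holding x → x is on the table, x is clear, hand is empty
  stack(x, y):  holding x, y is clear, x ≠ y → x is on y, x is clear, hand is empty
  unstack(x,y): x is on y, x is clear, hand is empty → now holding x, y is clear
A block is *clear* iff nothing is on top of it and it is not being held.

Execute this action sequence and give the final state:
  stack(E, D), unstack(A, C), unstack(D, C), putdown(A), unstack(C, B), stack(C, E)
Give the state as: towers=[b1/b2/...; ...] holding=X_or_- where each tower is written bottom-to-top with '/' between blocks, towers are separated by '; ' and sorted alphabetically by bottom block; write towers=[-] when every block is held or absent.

step 1 (stack(E, D)): towers=[B/C/A; D/E] holding=-
step 2 (unstack(A, C)): towers=[B/C; D/E] holding=A
step 3 (unstack(D, C)) [no-op]: towers=[B/C; D/E] holding=A
step 4 (putdown(A)): towers=[A; B/C; D/E] holding=-
step 5 (unstack(C, B)): towers=[A; B; D/E] holding=C
step 6 (stack(C, E)): towers=[A; B; D/E/C] holding=-

towers=[A; B; D/E/C] holding=-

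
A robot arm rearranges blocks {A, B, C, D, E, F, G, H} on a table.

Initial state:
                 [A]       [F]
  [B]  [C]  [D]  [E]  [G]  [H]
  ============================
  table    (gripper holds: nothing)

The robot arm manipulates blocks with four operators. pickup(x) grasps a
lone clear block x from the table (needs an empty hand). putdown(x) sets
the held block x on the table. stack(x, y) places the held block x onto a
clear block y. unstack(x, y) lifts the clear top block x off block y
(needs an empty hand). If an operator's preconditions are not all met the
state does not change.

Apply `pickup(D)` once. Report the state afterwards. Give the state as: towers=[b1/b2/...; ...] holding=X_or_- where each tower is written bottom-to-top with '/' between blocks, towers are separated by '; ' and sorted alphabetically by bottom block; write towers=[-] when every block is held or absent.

towers=[B; C; E/A; G; H/F] holding=D

before: towers=[B; C; D; E/A; G; H/F] holding=-
pre[pickup(D)]: clear(D) ✓, ontable(D) ✓, handempty ✓
all met → apply pickup(D)
after:  towers=[B; C; E/A; G; H/F] holding=D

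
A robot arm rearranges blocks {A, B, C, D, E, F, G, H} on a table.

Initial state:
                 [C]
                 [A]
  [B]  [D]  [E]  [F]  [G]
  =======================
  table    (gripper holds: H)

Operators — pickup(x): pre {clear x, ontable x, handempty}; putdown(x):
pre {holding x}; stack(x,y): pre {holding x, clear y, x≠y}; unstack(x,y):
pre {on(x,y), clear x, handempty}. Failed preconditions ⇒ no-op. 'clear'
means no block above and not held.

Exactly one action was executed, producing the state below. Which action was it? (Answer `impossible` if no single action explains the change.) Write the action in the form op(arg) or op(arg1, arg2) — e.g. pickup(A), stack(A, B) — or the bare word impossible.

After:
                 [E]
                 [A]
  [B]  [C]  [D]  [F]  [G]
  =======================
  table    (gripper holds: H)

target: towers=[B; C; D; F/A/E; G] holding=H
        putdown(H) → towers=[B; D; E; F/A/C; G; H] holding=-
       stack(H, G) → towers=[B; D; E; F/A/C; G/H] holding=-
       stack(H, E) → towers=[B; D; E/H; F/A/C; G] holding=-
       stack(H, B) → towers=[B/H; D; E; F/A/C; G] holding=-
       stack(H, D) → towers=[B; D/H; E; F/A/C; G] holding=-
       stack(H, C) → towers=[B; D; E; F/A/C/H; G] holding=-
none of the 6 applicable actions match → impossible

impossible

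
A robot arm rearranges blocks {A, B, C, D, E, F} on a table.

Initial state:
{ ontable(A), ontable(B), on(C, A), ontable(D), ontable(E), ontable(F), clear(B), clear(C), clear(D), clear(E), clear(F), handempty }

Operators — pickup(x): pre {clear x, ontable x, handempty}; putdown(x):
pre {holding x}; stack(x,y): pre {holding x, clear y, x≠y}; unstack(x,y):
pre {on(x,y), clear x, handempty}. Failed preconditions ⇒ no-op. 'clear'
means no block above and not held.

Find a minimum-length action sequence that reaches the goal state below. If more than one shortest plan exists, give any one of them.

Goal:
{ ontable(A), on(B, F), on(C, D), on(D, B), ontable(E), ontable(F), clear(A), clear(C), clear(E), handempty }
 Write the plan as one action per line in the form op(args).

pickup(B)
stack(B, F)
pickup(D)
stack(D, B)
unstack(C, A)
stack(C, D)

step 1 (pickup(B)): towers=[A/C; D; E; F] holding=B
step 2 (stack(B, F)): towers=[A/C; D; E; F/B] holding=-
step 3 (pickup(D)): towers=[A/C; E; F/B] holding=D
step 4 (stack(D, B)): towers=[A/C; E; F/B/D] holding=-
step 5 (unstack(C, A)): towers=[A; E; F/B/D] holding=C
step 6 (stack(C, D)): towers=[A; E; F/B/D/C] holding=-
goal check: towers=[A; E; F/B/D/C] holding=- — reached (length 6, optimal by BFS)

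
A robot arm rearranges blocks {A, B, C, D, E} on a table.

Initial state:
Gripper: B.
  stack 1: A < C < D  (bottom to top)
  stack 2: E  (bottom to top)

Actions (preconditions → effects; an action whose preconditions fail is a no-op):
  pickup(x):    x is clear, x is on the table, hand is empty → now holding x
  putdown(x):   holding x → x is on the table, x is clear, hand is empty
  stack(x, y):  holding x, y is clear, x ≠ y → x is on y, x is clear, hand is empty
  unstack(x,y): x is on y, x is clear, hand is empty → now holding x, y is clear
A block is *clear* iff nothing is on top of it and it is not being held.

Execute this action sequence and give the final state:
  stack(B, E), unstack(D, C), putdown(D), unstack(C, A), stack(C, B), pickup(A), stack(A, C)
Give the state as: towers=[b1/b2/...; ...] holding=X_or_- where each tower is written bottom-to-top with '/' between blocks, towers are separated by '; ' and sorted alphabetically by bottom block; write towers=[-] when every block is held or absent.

step 1 (stack(B, E)): towers=[A/C/D; E/B] holding=-
step 2 (unstack(D, C)): towers=[A/C; E/B] holding=D
step 3 (putdown(D)): towers=[A/C; D; E/B] holding=-
step 4 (unstack(C, A)): towers=[A; D; E/B] holding=C
step 5 (stack(C, B)): towers=[A; D; E/B/C] holding=-
step 6 (pickup(A)): towers=[D; E/B/C] holding=A
step 7 (stack(A, C)): towers=[D; E/B/C/A] holding=-

towers=[D; E/B/C/A] holding=-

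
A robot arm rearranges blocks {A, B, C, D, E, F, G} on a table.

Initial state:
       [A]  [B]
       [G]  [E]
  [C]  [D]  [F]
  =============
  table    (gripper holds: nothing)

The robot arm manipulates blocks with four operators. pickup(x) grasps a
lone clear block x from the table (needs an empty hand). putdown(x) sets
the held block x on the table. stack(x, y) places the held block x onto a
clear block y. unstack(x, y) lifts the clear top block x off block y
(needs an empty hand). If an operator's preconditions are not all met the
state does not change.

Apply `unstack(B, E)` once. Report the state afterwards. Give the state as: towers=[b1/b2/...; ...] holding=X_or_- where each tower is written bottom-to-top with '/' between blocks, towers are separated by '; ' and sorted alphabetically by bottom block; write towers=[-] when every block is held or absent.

towers=[C; D/G/A; F/E] holding=B

before: towers=[C; D/G/A; F/E/B] holding=-
pre[unstack(B, E)]: on(B,E) yes, clear(B) yes, handempty yes
all met → apply unstack(B, E)
after:  towers=[C; D/G/A; F/E] holding=B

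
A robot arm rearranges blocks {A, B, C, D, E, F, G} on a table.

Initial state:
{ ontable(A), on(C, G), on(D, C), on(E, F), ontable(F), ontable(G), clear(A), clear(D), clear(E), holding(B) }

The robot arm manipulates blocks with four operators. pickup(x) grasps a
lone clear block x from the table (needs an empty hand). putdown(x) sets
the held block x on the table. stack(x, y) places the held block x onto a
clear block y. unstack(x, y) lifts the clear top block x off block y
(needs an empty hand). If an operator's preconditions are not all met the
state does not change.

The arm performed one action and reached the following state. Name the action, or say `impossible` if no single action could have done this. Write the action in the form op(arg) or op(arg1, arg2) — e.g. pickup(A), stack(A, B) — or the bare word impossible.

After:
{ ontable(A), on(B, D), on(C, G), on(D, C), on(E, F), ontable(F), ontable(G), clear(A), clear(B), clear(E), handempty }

stack(B, D)

target: towers=[A; F/E; G/C/D/B] holding=-
        putdown(B) → towers=[A; B; F/E; G/C/D] holding=-
       stack(B, D) → towers=[A; F/E; G/C/D/B] holding=-  ← match
       stack(B, A) → towers=[A/B; F/E; G/C/D] holding=-
       stack(B, E) → towers=[A; F/E/B; G/C/D] holding=-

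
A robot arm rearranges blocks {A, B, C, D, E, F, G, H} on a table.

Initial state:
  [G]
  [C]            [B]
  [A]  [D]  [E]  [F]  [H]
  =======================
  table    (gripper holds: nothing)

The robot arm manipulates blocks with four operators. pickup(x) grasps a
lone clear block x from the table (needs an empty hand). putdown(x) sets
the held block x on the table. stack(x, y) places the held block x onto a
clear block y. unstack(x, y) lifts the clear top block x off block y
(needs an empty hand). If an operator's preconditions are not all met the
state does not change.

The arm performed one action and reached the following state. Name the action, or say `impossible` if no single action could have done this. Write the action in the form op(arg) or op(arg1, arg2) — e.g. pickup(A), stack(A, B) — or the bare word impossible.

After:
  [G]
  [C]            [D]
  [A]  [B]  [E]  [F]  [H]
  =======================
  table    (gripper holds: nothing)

target: towers=[A/C/G; B; E; F/D; H] holding=-
     unstack(G, C) → towers=[A/C; D; E; F/B; H] holding=G
         pickup(E) → towers=[A/C/G; D; F/B; H] holding=E
         pickup(H) → towers=[A/C/G; D; E; F/B] holding=H
     unstack(B, F) → towers=[A/C/G; D; E; F; H] holding=B
         pickup(D) → towers=[A/C/G; E; F/B; H] holding=D
none of the 5 applicable actions match → impossible

impossible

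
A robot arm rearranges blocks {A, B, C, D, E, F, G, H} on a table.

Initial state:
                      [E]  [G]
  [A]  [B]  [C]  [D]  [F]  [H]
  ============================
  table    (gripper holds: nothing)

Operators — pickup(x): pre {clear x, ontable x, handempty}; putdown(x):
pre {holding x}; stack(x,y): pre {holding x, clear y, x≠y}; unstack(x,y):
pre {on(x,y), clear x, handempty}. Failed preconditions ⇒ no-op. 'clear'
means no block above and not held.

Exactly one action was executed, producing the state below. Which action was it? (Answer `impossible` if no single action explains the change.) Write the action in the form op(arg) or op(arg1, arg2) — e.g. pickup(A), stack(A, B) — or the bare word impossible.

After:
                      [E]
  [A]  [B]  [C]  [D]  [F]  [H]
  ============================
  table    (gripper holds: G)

unstack(G, H)

target: towers=[A; B; C; D; F/E; H] holding=G
     unstack(G, H) → towers=[A; B; C; D; F/E; H] holding=G  ← match
         pickup(A) → towers=[B; C; D; F/E; H/G] holding=A
     unstack(E, F) → towers=[A; B; C; D; F; H/G] holding=E
         pickup(B) → towers=[A; C; D; F/E; H/G] holding=B
         pickup(D) → towers=[A; B; C; F/E; H/G] holding=D
         pickup(C) → towers=[A; B; D; F/E; H/G] holding=C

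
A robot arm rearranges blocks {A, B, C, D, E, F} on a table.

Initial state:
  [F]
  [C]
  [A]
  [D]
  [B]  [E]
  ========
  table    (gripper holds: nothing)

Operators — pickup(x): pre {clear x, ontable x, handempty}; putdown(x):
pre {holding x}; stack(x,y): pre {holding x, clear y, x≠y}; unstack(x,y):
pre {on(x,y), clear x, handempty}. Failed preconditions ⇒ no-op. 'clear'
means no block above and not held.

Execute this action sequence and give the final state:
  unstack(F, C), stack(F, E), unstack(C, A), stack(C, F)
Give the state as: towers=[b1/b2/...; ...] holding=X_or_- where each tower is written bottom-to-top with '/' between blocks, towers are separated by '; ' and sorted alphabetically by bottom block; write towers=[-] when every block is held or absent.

towers=[B/D/A; E/F/C] holding=-

step 1 (unstack(F, C)): towers=[B/D/A/C; E] holding=F
step 2 (stack(F, E)): towers=[B/D/A/C; E/F] holding=-
step 3 (unstack(C, A)): towers=[B/D/A; E/F] holding=C
step 4 (stack(C, F)): towers=[B/D/A; E/F/C] holding=-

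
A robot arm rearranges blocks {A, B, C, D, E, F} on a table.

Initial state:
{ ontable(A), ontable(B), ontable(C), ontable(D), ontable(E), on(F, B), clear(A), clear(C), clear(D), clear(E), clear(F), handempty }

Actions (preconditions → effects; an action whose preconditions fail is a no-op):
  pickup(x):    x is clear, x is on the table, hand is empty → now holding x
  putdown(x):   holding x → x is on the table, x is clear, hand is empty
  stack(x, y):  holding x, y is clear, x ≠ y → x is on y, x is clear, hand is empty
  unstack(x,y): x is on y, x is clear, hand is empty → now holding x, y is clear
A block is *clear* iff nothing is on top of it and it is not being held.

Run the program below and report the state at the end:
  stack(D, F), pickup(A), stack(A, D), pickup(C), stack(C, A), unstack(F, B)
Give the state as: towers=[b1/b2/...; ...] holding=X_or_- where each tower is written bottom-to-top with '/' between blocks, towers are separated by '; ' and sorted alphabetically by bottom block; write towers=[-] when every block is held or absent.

step 1 (stack(D, F)) [no-op]: towers=[A; B/F; C; D; E] holding=-
step 2 (pickup(A)): towers=[B/F; C; D; E] holding=A
step 3 (stack(A, D)): towers=[B/F; C; D/A; E] holding=-
step 4 (pickup(C)): towers=[B/F; D/A; E] holding=C
step 5 (stack(C, A)): towers=[B/F; D/A/C; E] holding=-
step 6 (unstack(F, B)): towers=[B; D/A/C; E] holding=F

towers=[B; D/A/C; E] holding=F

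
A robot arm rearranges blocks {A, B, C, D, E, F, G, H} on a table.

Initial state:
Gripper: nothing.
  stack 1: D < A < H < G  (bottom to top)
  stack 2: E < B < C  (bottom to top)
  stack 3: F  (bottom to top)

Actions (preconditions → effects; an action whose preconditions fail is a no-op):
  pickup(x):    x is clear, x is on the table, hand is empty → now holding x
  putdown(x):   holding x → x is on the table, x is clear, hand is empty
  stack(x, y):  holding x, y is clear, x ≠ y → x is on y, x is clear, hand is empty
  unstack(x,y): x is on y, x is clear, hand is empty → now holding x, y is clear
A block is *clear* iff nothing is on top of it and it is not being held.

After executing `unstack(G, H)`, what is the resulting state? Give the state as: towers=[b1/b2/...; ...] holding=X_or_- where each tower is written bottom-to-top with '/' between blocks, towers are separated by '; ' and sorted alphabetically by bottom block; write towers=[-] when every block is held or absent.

before: towers=[D/A/H/G; E/B/C; F] holding=-
pre[unstack(G, H)]: on(G,H) yes, clear(G) yes, handempty yes
all met → apply unstack(G, H)
after:  towers=[D/A/H; E/B/C; F] holding=G

towers=[D/A/H; E/B/C; F] holding=G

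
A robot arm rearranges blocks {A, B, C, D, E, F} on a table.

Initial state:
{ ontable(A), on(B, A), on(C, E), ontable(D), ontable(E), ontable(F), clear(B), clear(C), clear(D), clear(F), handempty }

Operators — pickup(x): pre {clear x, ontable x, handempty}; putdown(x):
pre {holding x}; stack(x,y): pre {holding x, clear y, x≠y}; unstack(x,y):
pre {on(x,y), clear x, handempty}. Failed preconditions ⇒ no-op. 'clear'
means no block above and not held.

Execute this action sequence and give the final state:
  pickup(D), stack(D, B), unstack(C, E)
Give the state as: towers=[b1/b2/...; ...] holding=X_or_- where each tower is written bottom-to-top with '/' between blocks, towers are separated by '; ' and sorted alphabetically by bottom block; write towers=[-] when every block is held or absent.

towers=[A/B/D; E; F] holding=C

step 1 (pickup(D)): towers=[A/B; E/C; F] holding=D
step 2 (stack(D, B)): towers=[A/B/D; E/C; F] holding=-
step 3 (unstack(C, E)): towers=[A/B/D; E; F] holding=C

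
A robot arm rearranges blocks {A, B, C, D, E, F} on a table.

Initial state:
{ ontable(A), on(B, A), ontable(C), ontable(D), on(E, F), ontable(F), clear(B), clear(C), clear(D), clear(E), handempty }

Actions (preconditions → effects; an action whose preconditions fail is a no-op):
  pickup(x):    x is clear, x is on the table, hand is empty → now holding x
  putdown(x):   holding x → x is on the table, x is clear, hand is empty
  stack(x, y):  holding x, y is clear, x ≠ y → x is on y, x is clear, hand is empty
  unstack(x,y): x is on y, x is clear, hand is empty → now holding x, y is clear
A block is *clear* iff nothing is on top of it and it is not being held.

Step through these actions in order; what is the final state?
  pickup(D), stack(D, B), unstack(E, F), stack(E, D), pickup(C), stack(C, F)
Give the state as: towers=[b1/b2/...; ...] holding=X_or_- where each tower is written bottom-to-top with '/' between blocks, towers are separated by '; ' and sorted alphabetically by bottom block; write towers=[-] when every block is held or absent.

towers=[A/B/D/E; F/C] holding=-

step 1 (pickup(D)): towers=[A/B; C; F/E] holding=D
step 2 (stack(D, B)): towers=[A/B/D; C; F/E] holding=-
step 3 (unstack(E, F)): towers=[A/B/D; C; F] holding=E
step 4 (stack(E, D)): towers=[A/B/D/E; C; F] holding=-
step 5 (pickup(C)): towers=[A/B/D/E; F] holding=C
step 6 (stack(C, F)): towers=[A/B/D/E; F/C] holding=-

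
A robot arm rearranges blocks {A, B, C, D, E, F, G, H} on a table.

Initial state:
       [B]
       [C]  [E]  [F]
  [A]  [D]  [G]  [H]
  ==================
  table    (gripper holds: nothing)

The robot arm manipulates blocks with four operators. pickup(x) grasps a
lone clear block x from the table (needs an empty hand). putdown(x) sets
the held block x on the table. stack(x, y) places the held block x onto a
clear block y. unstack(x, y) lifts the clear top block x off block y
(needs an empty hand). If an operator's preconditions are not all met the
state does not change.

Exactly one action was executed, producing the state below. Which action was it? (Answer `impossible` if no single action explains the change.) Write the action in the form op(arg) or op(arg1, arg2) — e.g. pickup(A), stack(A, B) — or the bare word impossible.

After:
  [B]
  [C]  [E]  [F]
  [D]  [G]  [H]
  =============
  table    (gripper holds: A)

target: towers=[D/C/B; G/E; H/F] holding=A
         pickup(A) → towers=[D/C/B; G/E; H/F] holding=A  ← match
     unstack(E, G) → towers=[A; D/C/B; G; H/F] holding=E
     unstack(B, C) → towers=[A; D/C; G/E; H/F] holding=B
     unstack(F, H) → towers=[A; D/C/B; G/E; H] holding=F

pickup(A)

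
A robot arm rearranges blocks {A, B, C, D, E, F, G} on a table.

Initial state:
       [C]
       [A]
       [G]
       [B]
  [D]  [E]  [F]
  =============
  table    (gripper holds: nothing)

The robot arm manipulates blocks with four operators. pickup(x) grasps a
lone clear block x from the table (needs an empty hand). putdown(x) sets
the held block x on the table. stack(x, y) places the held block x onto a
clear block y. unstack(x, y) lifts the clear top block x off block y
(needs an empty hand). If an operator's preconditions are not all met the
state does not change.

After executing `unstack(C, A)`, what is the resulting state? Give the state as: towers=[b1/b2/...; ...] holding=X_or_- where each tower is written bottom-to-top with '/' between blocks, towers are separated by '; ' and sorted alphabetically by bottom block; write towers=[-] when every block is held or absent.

before: towers=[D; E/B/G/A/C; F] holding=-
pre[unstack(C, A)]: on(C,A) yes, clear(C) yes, handempty yes
all met → apply unstack(C, A)
after:  towers=[D; E/B/G/A; F] holding=C

towers=[D; E/B/G/A; F] holding=C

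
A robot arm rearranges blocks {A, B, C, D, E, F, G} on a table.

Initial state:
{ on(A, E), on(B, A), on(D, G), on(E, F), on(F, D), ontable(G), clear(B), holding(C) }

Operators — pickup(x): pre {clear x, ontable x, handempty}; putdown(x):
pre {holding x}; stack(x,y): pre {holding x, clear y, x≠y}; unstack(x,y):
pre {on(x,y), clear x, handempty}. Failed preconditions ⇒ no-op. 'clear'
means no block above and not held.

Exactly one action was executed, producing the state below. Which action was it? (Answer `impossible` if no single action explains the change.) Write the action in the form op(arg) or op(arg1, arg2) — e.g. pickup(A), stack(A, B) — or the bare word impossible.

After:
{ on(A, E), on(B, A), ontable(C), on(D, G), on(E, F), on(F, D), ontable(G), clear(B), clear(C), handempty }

target: towers=[C; G/D/F/E/A/B] holding=-
        putdown(C) → towers=[C; G/D/F/E/A/B] holding=-  ← match
       stack(C, B) → towers=[G/D/F/E/A/B/C] holding=-

putdown(C)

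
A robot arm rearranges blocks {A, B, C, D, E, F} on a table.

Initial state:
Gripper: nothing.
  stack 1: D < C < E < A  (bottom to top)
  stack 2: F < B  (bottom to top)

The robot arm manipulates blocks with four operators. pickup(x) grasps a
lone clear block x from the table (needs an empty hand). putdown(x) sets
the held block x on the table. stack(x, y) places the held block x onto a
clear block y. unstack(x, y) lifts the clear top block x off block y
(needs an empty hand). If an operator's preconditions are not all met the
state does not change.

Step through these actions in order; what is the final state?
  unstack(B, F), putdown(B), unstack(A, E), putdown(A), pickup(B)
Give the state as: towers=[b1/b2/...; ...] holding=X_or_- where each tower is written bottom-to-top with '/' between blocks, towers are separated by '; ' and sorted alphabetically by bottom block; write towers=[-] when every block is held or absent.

step 1 (unstack(B, F)): towers=[D/C/E/A; F] holding=B
step 2 (putdown(B)): towers=[B; D/C/E/A; F] holding=-
step 3 (unstack(A, E)): towers=[B; D/C/E; F] holding=A
step 4 (putdown(A)): towers=[A; B; D/C/E; F] holding=-
step 5 (pickup(B)): towers=[A; D/C/E; F] holding=B

towers=[A; D/C/E; F] holding=B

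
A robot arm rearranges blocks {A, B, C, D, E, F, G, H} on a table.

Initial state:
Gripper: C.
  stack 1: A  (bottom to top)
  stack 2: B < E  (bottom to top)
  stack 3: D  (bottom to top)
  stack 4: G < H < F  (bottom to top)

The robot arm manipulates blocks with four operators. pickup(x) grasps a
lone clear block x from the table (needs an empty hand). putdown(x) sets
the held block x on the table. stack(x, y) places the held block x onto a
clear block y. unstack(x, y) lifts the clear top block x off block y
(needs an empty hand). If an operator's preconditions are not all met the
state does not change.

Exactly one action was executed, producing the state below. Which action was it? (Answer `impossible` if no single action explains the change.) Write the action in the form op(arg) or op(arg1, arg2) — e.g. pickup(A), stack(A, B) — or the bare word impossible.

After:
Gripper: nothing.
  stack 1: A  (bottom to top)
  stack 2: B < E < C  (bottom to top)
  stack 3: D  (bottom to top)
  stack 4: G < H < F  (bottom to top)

target: towers=[A; B/E/C; D; G/H/F] holding=-
        putdown(C) → towers=[A; B/E; C; D; G/H/F] holding=-
       stack(C, A) → towers=[A/C; B/E; D; G/H/F] holding=-
       stack(C, E) → towers=[A; B/E/C; D; G/H/F] holding=-  ← match
       stack(C, F) → towers=[A; B/E; D; G/H/F/C] holding=-
       stack(C, D) → towers=[A; B/E; D/C; G/H/F] holding=-

stack(C, E)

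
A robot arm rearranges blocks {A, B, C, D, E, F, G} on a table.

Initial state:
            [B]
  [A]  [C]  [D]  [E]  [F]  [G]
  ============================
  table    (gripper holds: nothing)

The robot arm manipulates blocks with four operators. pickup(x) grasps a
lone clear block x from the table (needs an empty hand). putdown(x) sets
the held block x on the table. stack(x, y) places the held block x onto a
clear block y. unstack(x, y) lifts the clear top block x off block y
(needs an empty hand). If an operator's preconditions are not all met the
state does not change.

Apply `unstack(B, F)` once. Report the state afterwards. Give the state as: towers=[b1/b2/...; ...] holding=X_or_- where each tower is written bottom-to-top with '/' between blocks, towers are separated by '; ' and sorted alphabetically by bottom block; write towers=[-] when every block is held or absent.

towers=[A; C; D/B; E; F; G] holding=-

before: towers=[A; C; D/B; E; F; G] holding=-
pre[unstack(B, F)]: on(B,F) no, clear(B) yes, handempty yes
on(B,F) unmet → unstack(B, F) is a no-op
after:  towers=[A; C; D/B; E; F; G] holding=-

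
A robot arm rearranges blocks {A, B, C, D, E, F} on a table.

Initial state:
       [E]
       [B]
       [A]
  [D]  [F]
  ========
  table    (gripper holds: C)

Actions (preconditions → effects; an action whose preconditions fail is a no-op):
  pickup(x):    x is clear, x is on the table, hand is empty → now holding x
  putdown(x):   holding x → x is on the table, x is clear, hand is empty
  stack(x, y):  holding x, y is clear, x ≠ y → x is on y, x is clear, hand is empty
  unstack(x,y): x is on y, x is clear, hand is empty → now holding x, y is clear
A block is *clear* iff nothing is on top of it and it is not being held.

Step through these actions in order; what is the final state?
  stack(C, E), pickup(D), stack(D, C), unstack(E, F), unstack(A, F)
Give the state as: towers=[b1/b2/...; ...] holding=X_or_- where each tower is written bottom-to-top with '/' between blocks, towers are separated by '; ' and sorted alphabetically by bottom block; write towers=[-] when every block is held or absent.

towers=[F/A/B/E/C/D] holding=-

step 1 (stack(C, E)): towers=[D; F/A/B/E/C] holding=-
step 2 (pickup(D)): towers=[F/A/B/E/C] holding=D
step 3 (stack(D, C)): towers=[F/A/B/E/C/D] holding=-
step 4 (unstack(E, F)) [no-op]: towers=[F/A/B/E/C/D] holding=-
step 5 (unstack(A, F)) [no-op]: towers=[F/A/B/E/C/D] holding=-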